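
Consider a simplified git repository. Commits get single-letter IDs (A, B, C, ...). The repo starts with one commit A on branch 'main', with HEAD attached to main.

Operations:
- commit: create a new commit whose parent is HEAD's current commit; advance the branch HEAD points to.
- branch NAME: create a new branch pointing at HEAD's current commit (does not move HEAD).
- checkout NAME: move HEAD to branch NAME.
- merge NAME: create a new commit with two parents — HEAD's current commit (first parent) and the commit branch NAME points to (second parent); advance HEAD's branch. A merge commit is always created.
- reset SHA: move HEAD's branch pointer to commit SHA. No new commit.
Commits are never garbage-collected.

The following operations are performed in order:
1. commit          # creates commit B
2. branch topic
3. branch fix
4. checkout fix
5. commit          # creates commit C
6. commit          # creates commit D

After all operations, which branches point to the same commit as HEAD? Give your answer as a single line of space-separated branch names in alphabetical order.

Answer: fix

Derivation:
After op 1 (commit): HEAD=main@B [main=B]
After op 2 (branch): HEAD=main@B [main=B topic=B]
After op 3 (branch): HEAD=main@B [fix=B main=B topic=B]
After op 4 (checkout): HEAD=fix@B [fix=B main=B topic=B]
After op 5 (commit): HEAD=fix@C [fix=C main=B topic=B]
After op 6 (commit): HEAD=fix@D [fix=D main=B topic=B]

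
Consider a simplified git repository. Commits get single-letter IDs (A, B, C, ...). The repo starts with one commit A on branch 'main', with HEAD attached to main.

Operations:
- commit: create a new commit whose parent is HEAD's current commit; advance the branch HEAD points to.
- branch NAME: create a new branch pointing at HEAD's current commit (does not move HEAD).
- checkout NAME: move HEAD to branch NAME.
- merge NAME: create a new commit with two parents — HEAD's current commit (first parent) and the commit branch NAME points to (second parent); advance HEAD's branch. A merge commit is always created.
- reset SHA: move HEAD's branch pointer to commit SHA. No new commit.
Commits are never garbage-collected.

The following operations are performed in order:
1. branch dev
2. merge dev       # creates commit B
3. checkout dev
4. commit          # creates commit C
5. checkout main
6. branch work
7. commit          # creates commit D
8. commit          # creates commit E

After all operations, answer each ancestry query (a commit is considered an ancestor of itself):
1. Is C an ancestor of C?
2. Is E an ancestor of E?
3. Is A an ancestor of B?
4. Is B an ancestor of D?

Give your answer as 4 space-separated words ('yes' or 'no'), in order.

Answer: yes yes yes yes

Derivation:
After op 1 (branch): HEAD=main@A [dev=A main=A]
After op 2 (merge): HEAD=main@B [dev=A main=B]
After op 3 (checkout): HEAD=dev@A [dev=A main=B]
After op 4 (commit): HEAD=dev@C [dev=C main=B]
After op 5 (checkout): HEAD=main@B [dev=C main=B]
After op 6 (branch): HEAD=main@B [dev=C main=B work=B]
After op 7 (commit): HEAD=main@D [dev=C main=D work=B]
After op 8 (commit): HEAD=main@E [dev=C main=E work=B]
ancestors(C) = {A,C}; C in? yes
ancestors(E) = {A,B,D,E}; E in? yes
ancestors(B) = {A,B}; A in? yes
ancestors(D) = {A,B,D}; B in? yes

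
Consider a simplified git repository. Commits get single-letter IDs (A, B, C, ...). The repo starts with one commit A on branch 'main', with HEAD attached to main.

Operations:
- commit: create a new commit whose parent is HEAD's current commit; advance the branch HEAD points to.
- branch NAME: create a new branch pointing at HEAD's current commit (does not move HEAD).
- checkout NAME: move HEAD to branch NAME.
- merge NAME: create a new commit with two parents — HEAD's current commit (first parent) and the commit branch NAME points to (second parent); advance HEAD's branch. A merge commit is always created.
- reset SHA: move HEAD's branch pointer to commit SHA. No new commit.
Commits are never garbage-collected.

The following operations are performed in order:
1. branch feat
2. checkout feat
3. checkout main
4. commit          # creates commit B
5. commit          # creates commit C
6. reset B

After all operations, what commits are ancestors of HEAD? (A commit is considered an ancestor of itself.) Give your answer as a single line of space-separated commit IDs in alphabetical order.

After op 1 (branch): HEAD=main@A [feat=A main=A]
After op 2 (checkout): HEAD=feat@A [feat=A main=A]
After op 3 (checkout): HEAD=main@A [feat=A main=A]
After op 4 (commit): HEAD=main@B [feat=A main=B]
After op 5 (commit): HEAD=main@C [feat=A main=C]
After op 6 (reset): HEAD=main@B [feat=A main=B]

Answer: A B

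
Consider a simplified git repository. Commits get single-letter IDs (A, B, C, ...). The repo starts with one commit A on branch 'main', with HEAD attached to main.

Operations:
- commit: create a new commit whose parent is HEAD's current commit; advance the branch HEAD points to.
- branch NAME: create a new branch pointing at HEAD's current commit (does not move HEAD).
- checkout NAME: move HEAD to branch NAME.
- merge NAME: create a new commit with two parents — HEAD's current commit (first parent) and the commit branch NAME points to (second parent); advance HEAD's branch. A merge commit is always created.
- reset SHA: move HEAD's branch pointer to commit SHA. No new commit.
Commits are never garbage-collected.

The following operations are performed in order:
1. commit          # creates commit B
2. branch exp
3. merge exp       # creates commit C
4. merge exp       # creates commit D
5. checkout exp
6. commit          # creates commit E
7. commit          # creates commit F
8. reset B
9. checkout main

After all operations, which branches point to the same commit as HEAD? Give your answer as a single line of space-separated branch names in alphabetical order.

Answer: main

Derivation:
After op 1 (commit): HEAD=main@B [main=B]
After op 2 (branch): HEAD=main@B [exp=B main=B]
After op 3 (merge): HEAD=main@C [exp=B main=C]
After op 4 (merge): HEAD=main@D [exp=B main=D]
After op 5 (checkout): HEAD=exp@B [exp=B main=D]
After op 6 (commit): HEAD=exp@E [exp=E main=D]
After op 7 (commit): HEAD=exp@F [exp=F main=D]
After op 8 (reset): HEAD=exp@B [exp=B main=D]
After op 9 (checkout): HEAD=main@D [exp=B main=D]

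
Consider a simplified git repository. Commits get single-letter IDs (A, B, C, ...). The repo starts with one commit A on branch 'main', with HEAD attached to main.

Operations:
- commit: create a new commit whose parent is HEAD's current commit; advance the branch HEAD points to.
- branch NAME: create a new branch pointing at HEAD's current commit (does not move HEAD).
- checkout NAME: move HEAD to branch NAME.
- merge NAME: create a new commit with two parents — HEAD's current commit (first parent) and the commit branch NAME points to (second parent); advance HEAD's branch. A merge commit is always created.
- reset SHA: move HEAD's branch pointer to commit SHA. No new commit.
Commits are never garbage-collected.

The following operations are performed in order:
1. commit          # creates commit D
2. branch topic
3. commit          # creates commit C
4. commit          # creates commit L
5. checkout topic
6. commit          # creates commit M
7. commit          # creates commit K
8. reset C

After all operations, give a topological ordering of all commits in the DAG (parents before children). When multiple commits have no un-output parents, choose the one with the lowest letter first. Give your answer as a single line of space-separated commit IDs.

Answer: A D C L M K

Derivation:
After op 1 (commit): HEAD=main@D [main=D]
After op 2 (branch): HEAD=main@D [main=D topic=D]
After op 3 (commit): HEAD=main@C [main=C topic=D]
After op 4 (commit): HEAD=main@L [main=L topic=D]
After op 5 (checkout): HEAD=topic@D [main=L topic=D]
After op 6 (commit): HEAD=topic@M [main=L topic=M]
After op 7 (commit): HEAD=topic@K [main=L topic=K]
After op 8 (reset): HEAD=topic@C [main=L topic=C]
commit A: parents=[]
commit C: parents=['D']
commit D: parents=['A']
commit K: parents=['M']
commit L: parents=['C']
commit M: parents=['D']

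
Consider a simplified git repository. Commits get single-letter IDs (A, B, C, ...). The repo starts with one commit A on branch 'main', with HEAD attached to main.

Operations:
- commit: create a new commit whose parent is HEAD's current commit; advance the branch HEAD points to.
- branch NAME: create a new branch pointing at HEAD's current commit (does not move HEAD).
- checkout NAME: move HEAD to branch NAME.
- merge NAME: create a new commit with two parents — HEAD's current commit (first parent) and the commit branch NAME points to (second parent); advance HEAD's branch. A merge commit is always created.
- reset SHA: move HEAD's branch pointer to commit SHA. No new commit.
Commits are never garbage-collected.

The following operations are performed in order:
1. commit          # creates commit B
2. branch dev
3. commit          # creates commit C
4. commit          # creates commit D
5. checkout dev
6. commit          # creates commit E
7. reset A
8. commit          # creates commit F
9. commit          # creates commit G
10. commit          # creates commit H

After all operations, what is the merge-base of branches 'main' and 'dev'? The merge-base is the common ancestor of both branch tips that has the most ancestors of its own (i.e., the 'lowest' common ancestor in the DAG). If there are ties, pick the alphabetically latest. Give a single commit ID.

After op 1 (commit): HEAD=main@B [main=B]
After op 2 (branch): HEAD=main@B [dev=B main=B]
After op 3 (commit): HEAD=main@C [dev=B main=C]
After op 4 (commit): HEAD=main@D [dev=B main=D]
After op 5 (checkout): HEAD=dev@B [dev=B main=D]
After op 6 (commit): HEAD=dev@E [dev=E main=D]
After op 7 (reset): HEAD=dev@A [dev=A main=D]
After op 8 (commit): HEAD=dev@F [dev=F main=D]
After op 9 (commit): HEAD=dev@G [dev=G main=D]
After op 10 (commit): HEAD=dev@H [dev=H main=D]
ancestors(main=D): ['A', 'B', 'C', 'D']
ancestors(dev=H): ['A', 'F', 'G', 'H']
common: ['A']

Answer: A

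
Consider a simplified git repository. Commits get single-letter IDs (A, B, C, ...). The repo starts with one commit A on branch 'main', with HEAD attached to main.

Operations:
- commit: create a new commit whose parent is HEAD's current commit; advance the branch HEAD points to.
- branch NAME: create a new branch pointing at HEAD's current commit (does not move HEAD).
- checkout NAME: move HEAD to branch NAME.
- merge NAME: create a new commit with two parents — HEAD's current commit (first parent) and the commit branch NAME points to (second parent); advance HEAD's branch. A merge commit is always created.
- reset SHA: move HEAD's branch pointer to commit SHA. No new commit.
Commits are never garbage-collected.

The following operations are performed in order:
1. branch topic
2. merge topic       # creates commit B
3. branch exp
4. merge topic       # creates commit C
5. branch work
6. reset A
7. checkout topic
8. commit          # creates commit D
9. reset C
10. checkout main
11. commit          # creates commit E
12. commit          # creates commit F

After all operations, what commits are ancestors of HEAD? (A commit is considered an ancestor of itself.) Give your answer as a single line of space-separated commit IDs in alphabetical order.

Answer: A E F

Derivation:
After op 1 (branch): HEAD=main@A [main=A topic=A]
After op 2 (merge): HEAD=main@B [main=B topic=A]
After op 3 (branch): HEAD=main@B [exp=B main=B topic=A]
After op 4 (merge): HEAD=main@C [exp=B main=C topic=A]
After op 5 (branch): HEAD=main@C [exp=B main=C topic=A work=C]
After op 6 (reset): HEAD=main@A [exp=B main=A topic=A work=C]
After op 7 (checkout): HEAD=topic@A [exp=B main=A topic=A work=C]
After op 8 (commit): HEAD=topic@D [exp=B main=A topic=D work=C]
After op 9 (reset): HEAD=topic@C [exp=B main=A topic=C work=C]
After op 10 (checkout): HEAD=main@A [exp=B main=A topic=C work=C]
After op 11 (commit): HEAD=main@E [exp=B main=E topic=C work=C]
After op 12 (commit): HEAD=main@F [exp=B main=F topic=C work=C]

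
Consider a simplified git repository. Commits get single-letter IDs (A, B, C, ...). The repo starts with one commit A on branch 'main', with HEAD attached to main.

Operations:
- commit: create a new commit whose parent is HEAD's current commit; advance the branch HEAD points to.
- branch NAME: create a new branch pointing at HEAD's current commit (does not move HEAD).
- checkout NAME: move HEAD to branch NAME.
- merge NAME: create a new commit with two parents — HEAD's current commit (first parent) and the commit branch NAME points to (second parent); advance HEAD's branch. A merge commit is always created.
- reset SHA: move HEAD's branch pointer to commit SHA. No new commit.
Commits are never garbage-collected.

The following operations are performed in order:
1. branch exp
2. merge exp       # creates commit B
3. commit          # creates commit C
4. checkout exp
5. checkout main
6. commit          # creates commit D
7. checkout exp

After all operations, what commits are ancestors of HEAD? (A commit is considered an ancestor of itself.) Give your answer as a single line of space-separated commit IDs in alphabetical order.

Answer: A

Derivation:
After op 1 (branch): HEAD=main@A [exp=A main=A]
After op 2 (merge): HEAD=main@B [exp=A main=B]
After op 3 (commit): HEAD=main@C [exp=A main=C]
After op 4 (checkout): HEAD=exp@A [exp=A main=C]
After op 5 (checkout): HEAD=main@C [exp=A main=C]
After op 6 (commit): HEAD=main@D [exp=A main=D]
After op 7 (checkout): HEAD=exp@A [exp=A main=D]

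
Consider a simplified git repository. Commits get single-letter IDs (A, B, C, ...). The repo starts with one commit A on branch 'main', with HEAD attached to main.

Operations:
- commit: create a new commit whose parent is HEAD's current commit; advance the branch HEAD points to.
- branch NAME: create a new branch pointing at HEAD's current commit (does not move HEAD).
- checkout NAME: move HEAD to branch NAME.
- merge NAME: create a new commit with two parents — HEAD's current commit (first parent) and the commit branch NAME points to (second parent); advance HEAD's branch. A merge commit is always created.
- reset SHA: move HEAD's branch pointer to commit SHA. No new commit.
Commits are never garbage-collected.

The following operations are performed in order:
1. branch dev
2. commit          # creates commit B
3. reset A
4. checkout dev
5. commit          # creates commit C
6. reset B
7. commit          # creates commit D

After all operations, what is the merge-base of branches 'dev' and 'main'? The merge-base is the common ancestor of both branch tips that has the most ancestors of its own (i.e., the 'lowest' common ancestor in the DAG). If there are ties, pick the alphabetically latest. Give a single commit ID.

Answer: A

Derivation:
After op 1 (branch): HEAD=main@A [dev=A main=A]
After op 2 (commit): HEAD=main@B [dev=A main=B]
After op 3 (reset): HEAD=main@A [dev=A main=A]
After op 4 (checkout): HEAD=dev@A [dev=A main=A]
After op 5 (commit): HEAD=dev@C [dev=C main=A]
After op 6 (reset): HEAD=dev@B [dev=B main=A]
After op 7 (commit): HEAD=dev@D [dev=D main=A]
ancestors(dev=D): ['A', 'B', 'D']
ancestors(main=A): ['A']
common: ['A']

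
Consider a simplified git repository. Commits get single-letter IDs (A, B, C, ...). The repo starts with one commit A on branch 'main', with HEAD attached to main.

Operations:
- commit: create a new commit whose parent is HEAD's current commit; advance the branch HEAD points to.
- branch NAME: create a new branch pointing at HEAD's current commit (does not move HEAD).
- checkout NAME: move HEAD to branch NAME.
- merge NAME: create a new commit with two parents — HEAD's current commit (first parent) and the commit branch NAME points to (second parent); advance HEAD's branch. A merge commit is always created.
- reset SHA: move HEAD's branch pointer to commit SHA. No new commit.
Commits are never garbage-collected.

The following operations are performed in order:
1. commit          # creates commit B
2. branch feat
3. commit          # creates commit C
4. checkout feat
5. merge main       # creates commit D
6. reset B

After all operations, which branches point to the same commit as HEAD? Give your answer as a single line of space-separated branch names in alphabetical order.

Answer: feat

Derivation:
After op 1 (commit): HEAD=main@B [main=B]
After op 2 (branch): HEAD=main@B [feat=B main=B]
After op 3 (commit): HEAD=main@C [feat=B main=C]
After op 4 (checkout): HEAD=feat@B [feat=B main=C]
After op 5 (merge): HEAD=feat@D [feat=D main=C]
After op 6 (reset): HEAD=feat@B [feat=B main=C]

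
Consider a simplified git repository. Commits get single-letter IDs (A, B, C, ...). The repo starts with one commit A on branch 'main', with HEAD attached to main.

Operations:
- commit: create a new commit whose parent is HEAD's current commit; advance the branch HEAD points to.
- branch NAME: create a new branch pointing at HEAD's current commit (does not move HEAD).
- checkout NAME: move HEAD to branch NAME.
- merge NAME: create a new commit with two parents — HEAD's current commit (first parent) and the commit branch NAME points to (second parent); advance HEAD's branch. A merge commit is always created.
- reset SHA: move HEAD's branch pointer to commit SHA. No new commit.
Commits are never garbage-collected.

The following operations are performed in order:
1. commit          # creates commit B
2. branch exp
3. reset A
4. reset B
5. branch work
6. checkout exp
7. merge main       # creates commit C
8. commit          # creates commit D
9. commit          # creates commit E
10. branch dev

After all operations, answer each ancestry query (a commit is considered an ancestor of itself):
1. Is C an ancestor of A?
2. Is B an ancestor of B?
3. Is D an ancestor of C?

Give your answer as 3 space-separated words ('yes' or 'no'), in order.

After op 1 (commit): HEAD=main@B [main=B]
After op 2 (branch): HEAD=main@B [exp=B main=B]
After op 3 (reset): HEAD=main@A [exp=B main=A]
After op 4 (reset): HEAD=main@B [exp=B main=B]
After op 5 (branch): HEAD=main@B [exp=B main=B work=B]
After op 6 (checkout): HEAD=exp@B [exp=B main=B work=B]
After op 7 (merge): HEAD=exp@C [exp=C main=B work=B]
After op 8 (commit): HEAD=exp@D [exp=D main=B work=B]
After op 9 (commit): HEAD=exp@E [exp=E main=B work=B]
After op 10 (branch): HEAD=exp@E [dev=E exp=E main=B work=B]
ancestors(A) = {A}; C in? no
ancestors(B) = {A,B}; B in? yes
ancestors(C) = {A,B,C}; D in? no

Answer: no yes no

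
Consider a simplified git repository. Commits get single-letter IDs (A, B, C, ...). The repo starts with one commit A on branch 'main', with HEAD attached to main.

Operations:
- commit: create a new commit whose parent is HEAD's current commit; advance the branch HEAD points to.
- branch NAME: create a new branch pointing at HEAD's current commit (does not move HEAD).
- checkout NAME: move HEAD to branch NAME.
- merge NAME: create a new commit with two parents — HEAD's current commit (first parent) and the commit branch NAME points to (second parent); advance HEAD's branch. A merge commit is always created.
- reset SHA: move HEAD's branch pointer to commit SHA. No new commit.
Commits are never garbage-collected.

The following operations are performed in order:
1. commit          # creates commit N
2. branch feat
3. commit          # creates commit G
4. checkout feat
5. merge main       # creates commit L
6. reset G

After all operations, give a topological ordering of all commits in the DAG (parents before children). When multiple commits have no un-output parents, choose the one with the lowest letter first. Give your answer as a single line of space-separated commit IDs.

After op 1 (commit): HEAD=main@N [main=N]
After op 2 (branch): HEAD=main@N [feat=N main=N]
After op 3 (commit): HEAD=main@G [feat=N main=G]
After op 4 (checkout): HEAD=feat@N [feat=N main=G]
After op 5 (merge): HEAD=feat@L [feat=L main=G]
After op 6 (reset): HEAD=feat@G [feat=G main=G]
commit A: parents=[]
commit G: parents=['N']
commit L: parents=['N', 'G']
commit N: parents=['A']

Answer: A N G L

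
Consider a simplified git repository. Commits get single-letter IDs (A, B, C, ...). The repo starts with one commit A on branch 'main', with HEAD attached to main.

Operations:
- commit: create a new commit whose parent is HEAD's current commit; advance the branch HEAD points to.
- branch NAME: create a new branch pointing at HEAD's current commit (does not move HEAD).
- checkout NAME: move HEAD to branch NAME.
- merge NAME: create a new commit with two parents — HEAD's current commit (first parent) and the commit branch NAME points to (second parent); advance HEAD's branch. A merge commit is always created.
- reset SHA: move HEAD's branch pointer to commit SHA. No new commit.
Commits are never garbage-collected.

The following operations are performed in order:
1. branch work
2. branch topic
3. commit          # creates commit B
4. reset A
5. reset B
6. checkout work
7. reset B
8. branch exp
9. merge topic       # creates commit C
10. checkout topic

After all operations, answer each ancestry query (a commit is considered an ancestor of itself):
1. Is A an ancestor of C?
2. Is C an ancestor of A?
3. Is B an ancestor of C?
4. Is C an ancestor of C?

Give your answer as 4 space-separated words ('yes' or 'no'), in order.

After op 1 (branch): HEAD=main@A [main=A work=A]
After op 2 (branch): HEAD=main@A [main=A topic=A work=A]
After op 3 (commit): HEAD=main@B [main=B topic=A work=A]
After op 4 (reset): HEAD=main@A [main=A topic=A work=A]
After op 5 (reset): HEAD=main@B [main=B topic=A work=A]
After op 6 (checkout): HEAD=work@A [main=B topic=A work=A]
After op 7 (reset): HEAD=work@B [main=B topic=A work=B]
After op 8 (branch): HEAD=work@B [exp=B main=B topic=A work=B]
After op 9 (merge): HEAD=work@C [exp=B main=B topic=A work=C]
After op 10 (checkout): HEAD=topic@A [exp=B main=B topic=A work=C]
ancestors(C) = {A,B,C}; A in? yes
ancestors(A) = {A}; C in? no
ancestors(C) = {A,B,C}; B in? yes
ancestors(C) = {A,B,C}; C in? yes

Answer: yes no yes yes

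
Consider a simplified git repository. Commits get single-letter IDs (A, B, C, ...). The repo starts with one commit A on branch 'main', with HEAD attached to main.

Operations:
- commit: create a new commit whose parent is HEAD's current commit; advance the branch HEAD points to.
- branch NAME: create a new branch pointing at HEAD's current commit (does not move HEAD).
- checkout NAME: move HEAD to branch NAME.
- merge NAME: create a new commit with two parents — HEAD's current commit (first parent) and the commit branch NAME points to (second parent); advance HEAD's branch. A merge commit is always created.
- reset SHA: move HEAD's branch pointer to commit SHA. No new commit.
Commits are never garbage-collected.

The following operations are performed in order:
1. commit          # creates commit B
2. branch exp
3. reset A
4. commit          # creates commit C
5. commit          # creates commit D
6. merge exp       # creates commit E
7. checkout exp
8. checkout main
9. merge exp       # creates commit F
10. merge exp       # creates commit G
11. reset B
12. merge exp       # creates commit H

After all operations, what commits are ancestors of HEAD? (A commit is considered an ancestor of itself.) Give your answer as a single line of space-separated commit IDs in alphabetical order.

Answer: A B H

Derivation:
After op 1 (commit): HEAD=main@B [main=B]
After op 2 (branch): HEAD=main@B [exp=B main=B]
After op 3 (reset): HEAD=main@A [exp=B main=A]
After op 4 (commit): HEAD=main@C [exp=B main=C]
After op 5 (commit): HEAD=main@D [exp=B main=D]
After op 6 (merge): HEAD=main@E [exp=B main=E]
After op 7 (checkout): HEAD=exp@B [exp=B main=E]
After op 8 (checkout): HEAD=main@E [exp=B main=E]
After op 9 (merge): HEAD=main@F [exp=B main=F]
After op 10 (merge): HEAD=main@G [exp=B main=G]
After op 11 (reset): HEAD=main@B [exp=B main=B]
After op 12 (merge): HEAD=main@H [exp=B main=H]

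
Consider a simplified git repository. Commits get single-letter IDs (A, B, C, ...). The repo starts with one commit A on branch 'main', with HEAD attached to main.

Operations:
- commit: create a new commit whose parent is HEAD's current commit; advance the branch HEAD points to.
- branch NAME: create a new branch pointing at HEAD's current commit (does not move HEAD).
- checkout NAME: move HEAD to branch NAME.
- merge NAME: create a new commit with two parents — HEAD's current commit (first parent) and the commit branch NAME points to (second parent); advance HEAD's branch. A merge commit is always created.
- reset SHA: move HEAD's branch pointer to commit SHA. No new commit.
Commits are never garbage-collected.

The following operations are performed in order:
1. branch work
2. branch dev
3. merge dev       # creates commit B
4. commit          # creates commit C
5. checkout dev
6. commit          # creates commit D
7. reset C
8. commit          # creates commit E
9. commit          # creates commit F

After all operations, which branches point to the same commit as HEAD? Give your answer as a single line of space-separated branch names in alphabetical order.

After op 1 (branch): HEAD=main@A [main=A work=A]
After op 2 (branch): HEAD=main@A [dev=A main=A work=A]
After op 3 (merge): HEAD=main@B [dev=A main=B work=A]
After op 4 (commit): HEAD=main@C [dev=A main=C work=A]
After op 5 (checkout): HEAD=dev@A [dev=A main=C work=A]
After op 6 (commit): HEAD=dev@D [dev=D main=C work=A]
After op 7 (reset): HEAD=dev@C [dev=C main=C work=A]
After op 8 (commit): HEAD=dev@E [dev=E main=C work=A]
After op 9 (commit): HEAD=dev@F [dev=F main=C work=A]

Answer: dev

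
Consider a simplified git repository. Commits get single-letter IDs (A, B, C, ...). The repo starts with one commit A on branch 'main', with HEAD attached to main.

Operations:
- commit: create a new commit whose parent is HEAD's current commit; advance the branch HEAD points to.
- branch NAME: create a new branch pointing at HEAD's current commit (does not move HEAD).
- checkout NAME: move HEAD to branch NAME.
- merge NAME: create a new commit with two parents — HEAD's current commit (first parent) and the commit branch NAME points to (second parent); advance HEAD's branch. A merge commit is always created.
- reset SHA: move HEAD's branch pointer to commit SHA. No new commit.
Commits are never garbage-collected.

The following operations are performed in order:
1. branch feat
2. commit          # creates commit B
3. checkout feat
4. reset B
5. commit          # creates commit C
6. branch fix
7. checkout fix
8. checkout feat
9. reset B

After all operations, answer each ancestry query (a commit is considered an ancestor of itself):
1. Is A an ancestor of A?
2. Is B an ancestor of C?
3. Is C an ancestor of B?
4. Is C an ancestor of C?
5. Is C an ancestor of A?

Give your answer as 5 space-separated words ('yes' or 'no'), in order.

After op 1 (branch): HEAD=main@A [feat=A main=A]
After op 2 (commit): HEAD=main@B [feat=A main=B]
After op 3 (checkout): HEAD=feat@A [feat=A main=B]
After op 4 (reset): HEAD=feat@B [feat=B main=B]
After op 5 (commit): HEAD=feat@C [feat=C main=B]
After op 6 (branch): HEAD=feat@C [feat=C fix=C main=B]
After op 7 (checkout): HEAD=fix@C [feat=C fix=C main=B]
After op 8 (checkout): HEAD=feat@C [feat=C fix=C main=B]
After op 9 (reset): HEAD=feat@B [feat=B fix=C main=B]
ancestors(A) = {A}; A in? yes
ancestors(C) = {A,B,C}; B in? yes
ancestors(B) = {A,B}; C in? no
ancestors(C) = {A,B,C}; C in? yes
ancestors(A) = {A}; C in? no

Answer: yes yes no yes no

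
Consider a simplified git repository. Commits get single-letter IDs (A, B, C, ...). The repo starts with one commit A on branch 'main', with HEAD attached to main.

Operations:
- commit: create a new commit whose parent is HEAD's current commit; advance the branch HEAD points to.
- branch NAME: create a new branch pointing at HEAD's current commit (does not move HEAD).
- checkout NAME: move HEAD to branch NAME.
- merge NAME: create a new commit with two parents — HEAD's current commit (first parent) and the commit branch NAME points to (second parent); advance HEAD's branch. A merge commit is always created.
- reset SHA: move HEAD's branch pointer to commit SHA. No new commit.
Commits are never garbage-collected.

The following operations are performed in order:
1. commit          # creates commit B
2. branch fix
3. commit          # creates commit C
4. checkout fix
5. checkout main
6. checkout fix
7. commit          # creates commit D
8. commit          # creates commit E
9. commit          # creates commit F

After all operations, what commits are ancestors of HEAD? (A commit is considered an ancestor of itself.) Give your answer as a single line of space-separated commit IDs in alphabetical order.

After op 1 (commit): HEAD=main@B [main=B]
After op 2 (branch): HEAD=main@B [fix=B main=B]
After op 3 (commit): HEAD=main@C [fix=B main=C]
After op 4 (checkout): HEAD=fix@B [fix=B main=C]
After op 5 (checkout): HEAD=main@C [fix=B main=C]
After op 6 (checkout): HEAD=fix@B [fix=B main=C]
After op 7 (commit): HEAD=fix@D [fix=D main=C]
After op 8 (commit): HEAD=fix@E [fix=E main=C]
After op 9 (commit): HEAD=fix@F [fix=F main=C]

Answer: A B D E F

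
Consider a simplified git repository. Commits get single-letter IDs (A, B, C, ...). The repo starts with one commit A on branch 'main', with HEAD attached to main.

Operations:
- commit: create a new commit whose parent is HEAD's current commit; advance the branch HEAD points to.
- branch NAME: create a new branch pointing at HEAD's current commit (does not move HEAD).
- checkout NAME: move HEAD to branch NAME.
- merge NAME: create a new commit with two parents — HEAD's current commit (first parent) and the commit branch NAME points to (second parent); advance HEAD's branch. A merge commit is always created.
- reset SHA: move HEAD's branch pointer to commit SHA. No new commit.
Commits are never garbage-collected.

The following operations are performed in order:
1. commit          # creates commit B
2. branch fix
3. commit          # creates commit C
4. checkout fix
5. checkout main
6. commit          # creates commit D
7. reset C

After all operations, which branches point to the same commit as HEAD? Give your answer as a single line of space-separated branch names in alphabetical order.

Answer: main

Derivation:
After op 1 (commit): HEAD=main@B [main=B]
After op 2 (branch): HEAD=main@B [fix=B main=B]
After op 3 (commit): HEAD=main@C [fix=B main=C]
After op 4 (checkout): HEAD=fix@B [fix=B main=C]
After op 5 (checkout): HEAD=main@C [fix=B main=C]
After op 6 (commit): HEAD=main@D [fix=B main=D]
After op 7 (reset): HEAD=main@C [fix=B main=C]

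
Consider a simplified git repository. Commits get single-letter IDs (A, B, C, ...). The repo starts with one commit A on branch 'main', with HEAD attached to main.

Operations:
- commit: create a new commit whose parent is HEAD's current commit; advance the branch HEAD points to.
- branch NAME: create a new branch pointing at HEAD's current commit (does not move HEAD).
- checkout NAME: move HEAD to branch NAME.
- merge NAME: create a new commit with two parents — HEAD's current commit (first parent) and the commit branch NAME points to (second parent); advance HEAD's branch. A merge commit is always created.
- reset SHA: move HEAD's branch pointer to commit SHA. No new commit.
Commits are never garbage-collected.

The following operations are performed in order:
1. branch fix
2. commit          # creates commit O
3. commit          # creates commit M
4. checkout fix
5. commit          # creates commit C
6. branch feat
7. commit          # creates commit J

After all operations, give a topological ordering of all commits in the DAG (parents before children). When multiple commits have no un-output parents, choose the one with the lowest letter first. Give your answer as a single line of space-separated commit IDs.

Answer: A C J O M

Derivation:
After op 1 (branch): HEAD=main@A [fix=A main=A]
After op 2 (commit): HEAD=main@O [fix=A main=O]
After op 3 (commit): HEAD=main@M [fix=A main=M]
After op 4 (checkout): HEAD=fix@A [fix=A main=M]
After op 5 (commit): HEAD=fix@C [fix=C main=M]
After op 6 (branch): HEAD=fix@C [feat=C fix=C main=M]
After op 7 (commit): HEAD=fix@J [feat=C fix=J main=M]
commit A: parents=[]
commit C: parents=['A']
commit J: parents=['C']
commit M: parents=['O']
commit O: parents=['A']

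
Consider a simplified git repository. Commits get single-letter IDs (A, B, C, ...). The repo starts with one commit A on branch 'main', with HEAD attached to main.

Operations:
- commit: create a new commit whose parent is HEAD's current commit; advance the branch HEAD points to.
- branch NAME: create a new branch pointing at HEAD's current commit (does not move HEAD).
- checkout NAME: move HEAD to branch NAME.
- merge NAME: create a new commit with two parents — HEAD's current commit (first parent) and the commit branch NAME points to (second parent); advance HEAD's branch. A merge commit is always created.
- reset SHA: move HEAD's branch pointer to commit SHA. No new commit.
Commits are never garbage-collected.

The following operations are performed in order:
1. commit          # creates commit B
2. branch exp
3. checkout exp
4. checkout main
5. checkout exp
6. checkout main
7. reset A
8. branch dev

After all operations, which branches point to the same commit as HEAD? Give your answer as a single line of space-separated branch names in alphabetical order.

After op 1 (commit): HEAD=main@B [main=B]
After op 2 (branch): HEAD=main@B [exp=B main=B]
After op 3 (checkout): HEAD=exp@B [exp=B main=B]
After op 4 (checkout): HEAD=main@B [exp=B main=B]
After op 5 (checkout): HEAD=exp@B [exp=B main=B]
After op 6 (checkout): HEAD=main@B [exp=B main=B]
After op 7 (reset): HEAD=main@A [exp=B main=A]
After op 8 (branch): HEAD=main@A [dev=A exp=B main=A]

Answer: dev main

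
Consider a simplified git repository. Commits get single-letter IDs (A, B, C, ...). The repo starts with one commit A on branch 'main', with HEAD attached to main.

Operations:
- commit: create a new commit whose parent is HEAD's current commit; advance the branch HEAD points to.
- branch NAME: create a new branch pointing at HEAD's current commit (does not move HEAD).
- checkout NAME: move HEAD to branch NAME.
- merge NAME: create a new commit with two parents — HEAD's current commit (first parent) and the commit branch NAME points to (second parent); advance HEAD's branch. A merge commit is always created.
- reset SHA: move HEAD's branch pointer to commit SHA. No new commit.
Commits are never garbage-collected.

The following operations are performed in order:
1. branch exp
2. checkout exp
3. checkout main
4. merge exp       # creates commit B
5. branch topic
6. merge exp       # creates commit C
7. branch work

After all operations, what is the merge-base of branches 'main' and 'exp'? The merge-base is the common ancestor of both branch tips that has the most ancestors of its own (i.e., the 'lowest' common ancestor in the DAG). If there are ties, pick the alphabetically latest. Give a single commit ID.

Answer: A

Derivation:
After op 1 (branch): HEAD=main@A [exp=A main=A]
After op 2 (checkout): HEAD=exp@A [exp=A main=A]
After op 3 (checkout): HEAD=main@A [exp=A main=A]
After op 4 (merge): HEAD=main@B [exp=A main=B]
After op 5 (branch): HEAD=main@B [exp=A main=B topic=B]
After op 6 (merge): HEAD=main@C [exp=A main=C topic=B]
After op 7 (branch): HEAD=main@C [exp=A main=C topic=B work=C]
ancestors(main=C): ['A', 'B', 'C']
ancestors(exp=A): ['A']
common: ['A']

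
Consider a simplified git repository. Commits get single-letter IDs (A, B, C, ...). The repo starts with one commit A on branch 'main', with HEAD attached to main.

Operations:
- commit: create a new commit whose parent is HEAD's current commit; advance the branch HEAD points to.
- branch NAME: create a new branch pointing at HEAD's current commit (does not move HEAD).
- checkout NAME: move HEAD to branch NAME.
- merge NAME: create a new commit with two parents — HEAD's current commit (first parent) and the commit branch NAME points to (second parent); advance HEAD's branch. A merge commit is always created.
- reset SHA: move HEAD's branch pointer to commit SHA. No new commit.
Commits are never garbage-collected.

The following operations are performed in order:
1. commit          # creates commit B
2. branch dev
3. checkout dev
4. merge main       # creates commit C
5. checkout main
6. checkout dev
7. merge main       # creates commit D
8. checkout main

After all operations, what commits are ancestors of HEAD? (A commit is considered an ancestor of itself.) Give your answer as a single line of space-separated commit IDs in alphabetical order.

After op 1 (commit): HEAD=main@B [main=B]
After op 2 (branch): HEAD=main@B [dev=B main=B]
After op 3 (checkout): HEAD=dev@B [dev=B main=B]
After op 4 (merge): HEAD=dev@C [dev=C main=B]
After op 5 (checkout): HEAD=main@B [dev=C main=B]
After op 6 (checkout): HEAD=dev@C [dev=C main=B]
After op 7 (merge): HEAD=dev@D [dev=D main=B]
After op 8 (checkout): HEAD=main@B [dev=D main=B]

Answer: A B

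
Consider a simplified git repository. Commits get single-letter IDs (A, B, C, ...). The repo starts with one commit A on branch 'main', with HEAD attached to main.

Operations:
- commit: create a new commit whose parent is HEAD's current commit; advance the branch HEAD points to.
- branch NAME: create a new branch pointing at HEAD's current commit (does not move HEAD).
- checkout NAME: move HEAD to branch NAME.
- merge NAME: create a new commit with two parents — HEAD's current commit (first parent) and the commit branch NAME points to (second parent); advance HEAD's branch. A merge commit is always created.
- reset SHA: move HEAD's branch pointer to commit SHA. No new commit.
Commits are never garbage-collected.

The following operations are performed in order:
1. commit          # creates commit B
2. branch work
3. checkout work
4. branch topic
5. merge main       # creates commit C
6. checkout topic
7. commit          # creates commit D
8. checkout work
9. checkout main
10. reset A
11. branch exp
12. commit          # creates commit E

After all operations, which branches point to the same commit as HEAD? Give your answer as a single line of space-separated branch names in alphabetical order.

Answer: main

Derivation:
After op 1 (commit): HEAD=main@B [main=B]
After op 2 (branch): HEAD=main@B [main=B work=B]
After op 3 (checkout): HEAD=work@B [main=B work=B]
After op 4 (branch): HEAD=work@B [main=B topic=B work=B]
After op 5 (merge): HEAD=work@C [main=B topic=B work=C]
After op 6 (checkout): HEAD=topic@B [main=B topic=B work=C]
After op 7 (commit): HEAD=topic@D [main=B topic=D work=C]
After op 8 (checkout): HEAD=work@C [main=B topic=D work=C]
After op 9 (checkout): HEAD=main@B [main=B topic=D work=C]
After op 10 (reset): HEAD=main@A [main=A topic=D work=C]
After op 11 (branch): HEAD=main@A [exp=A main=A topic=D work=C]
After op 12 (commit): HEAD=main@E [exp=A main=E topic=D work=C]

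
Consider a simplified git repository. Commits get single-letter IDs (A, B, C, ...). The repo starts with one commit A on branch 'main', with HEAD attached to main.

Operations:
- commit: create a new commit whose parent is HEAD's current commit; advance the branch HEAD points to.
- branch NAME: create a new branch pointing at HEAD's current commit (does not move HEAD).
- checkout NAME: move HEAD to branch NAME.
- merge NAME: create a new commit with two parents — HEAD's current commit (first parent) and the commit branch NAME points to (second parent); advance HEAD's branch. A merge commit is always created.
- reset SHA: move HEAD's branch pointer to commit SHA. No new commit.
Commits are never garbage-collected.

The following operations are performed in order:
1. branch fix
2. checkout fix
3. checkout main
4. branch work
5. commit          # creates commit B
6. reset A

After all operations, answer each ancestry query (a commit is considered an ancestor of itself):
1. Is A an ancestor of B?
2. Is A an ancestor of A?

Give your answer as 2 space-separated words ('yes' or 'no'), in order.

Answer: yes yes

Derivation:
After op 1 (branch): HEAD=main@A [fix=A main=A]
After op 2 (checkout): HEAD=fix@A [fix=A main=A]
After op 3 (checkout): HEAD=main@A [fix=A main=A]
After op 4 (branch): HEAD=main@A [fix=A main=A work=A]
After op 5 (commit): HEAD=main@B [fix=A main=B work=A]
After op 6 (reset): HEAD=main@A [fix=A main=A work=A]
ancestors(B) = {A,B}; A in? yes
ancestors(A) = {A}; A in? yes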